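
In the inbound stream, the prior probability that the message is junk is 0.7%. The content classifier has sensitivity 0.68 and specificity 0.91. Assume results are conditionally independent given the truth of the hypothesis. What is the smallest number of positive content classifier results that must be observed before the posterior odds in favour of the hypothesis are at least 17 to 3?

Prior odds = 0.007/0.993 = 7/993.
False-positive rate = 1 − 0.91 = 0.09; likelihood ratio of a positive = 0.68/0.09 = 68/9.
Target odds = 17/3.
Require (68/9)ⁿ ≥ 17/3 ÷ (7/993) = 5627/7.
(68/9)³ = 314432/729 falls short of 5627/7 but (68/9)⁴ = 21381376/6561 reaches it, so n = 4.

4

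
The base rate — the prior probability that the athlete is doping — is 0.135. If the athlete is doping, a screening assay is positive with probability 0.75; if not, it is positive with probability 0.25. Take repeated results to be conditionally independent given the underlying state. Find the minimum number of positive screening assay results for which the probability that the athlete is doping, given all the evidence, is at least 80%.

Prior odds: 0.135 ÷ 0.865 = 27/173.
Likelihood ratio of a positive = 0.75/0.25 = 3.
Target posterior odds = 0.8/0.2 = 4.
Require 3ⁿ ≥ 4 ÷ (27/173) = 692/27.
3² = 9 falls short of 692/27 but 3³ = 27 reaches it, so n = 3.

3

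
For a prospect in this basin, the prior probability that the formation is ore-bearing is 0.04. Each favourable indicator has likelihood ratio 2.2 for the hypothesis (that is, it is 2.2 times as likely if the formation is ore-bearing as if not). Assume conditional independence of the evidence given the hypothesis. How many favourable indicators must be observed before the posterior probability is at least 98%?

9

Prior odds: 0.04 ÷ 0.96 = 1/24.
Likelihood ratio per favourable indicator = 2.2.
Target posterior odds = 0.98/0.02 = 49.
Require 2.2ⁿ ≥ 49 ÷ (1/24) = 1176.
2.2⁸ = 214358881/390625 falls short of 1176 but 2.2⁹ ≈1207.27 reaches it, so n = 9.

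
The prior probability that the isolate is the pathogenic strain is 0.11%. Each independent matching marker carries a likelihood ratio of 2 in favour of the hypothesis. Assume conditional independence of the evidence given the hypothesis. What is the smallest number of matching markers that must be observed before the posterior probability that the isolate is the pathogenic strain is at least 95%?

15

Prior odds = 0.0011/0.9989 = 11/9989.
Likelihood ratio per matching marker = 2.
Target odds: 0.95 ÷ 0.05 = 19.
Need (11/9989) × 2ⁿ ≥ 19, i.e. 2ⁿ ≥ 189791/11.
2¹⁴ = 16384 falls short of 189791/11 but 2¹⁵ = 32768 reaches it, so n = 15.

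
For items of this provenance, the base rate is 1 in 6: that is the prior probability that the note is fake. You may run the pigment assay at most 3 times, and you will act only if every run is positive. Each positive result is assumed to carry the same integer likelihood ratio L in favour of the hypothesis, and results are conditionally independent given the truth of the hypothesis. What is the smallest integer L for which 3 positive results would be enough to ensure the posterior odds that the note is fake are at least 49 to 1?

Prior odds = (1/6)/(5/6) = 0.2.
Target odds = 49.
Need L³ ≥ 49 ÷ 0.2 = 245.
6³ = 216 < 245 ≤ 343 = 7³, so L = 7.

7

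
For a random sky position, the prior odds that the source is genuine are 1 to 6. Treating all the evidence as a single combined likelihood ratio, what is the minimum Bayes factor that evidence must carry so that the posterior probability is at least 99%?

594

Prior odds = 1/6.
Target odds = 0.99/0.01 = 99.
Required Bayes factor = 99 ÷ (1/6) = 594.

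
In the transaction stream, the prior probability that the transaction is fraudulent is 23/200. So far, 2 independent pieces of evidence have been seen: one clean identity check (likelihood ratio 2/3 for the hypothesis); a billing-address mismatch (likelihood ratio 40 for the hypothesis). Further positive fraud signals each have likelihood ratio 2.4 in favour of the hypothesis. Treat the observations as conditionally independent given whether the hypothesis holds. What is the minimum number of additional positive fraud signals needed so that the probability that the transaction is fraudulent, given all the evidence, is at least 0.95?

Prior odds = 0.115/0.885 = 23/177.
Combined Bayes factor of the evidence already in hand = (2/3) × 40 = 80/3.
Odds after that evidence = (23/177) × 80/3 = 1840/531.
Target odds = 0.95/0.05 = 19.
Need 2.4ⁿ ≥ 19 ÷ (1840/531) = 10089/1840.
2.4¹ = 2.4 falls short of 10089/1840 but 2.4² = 5.76 reaches it, so n = 2.

2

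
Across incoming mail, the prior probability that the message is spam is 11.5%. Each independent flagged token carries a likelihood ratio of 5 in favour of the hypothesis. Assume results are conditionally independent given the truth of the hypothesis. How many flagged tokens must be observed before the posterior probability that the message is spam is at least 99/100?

Prior odds: 0.115 ÷ 0.885 = 23/177.
Likelihood ratio per flagged token = 5.
Target posterior odds = 0.99/0.01 = 99.
Need (23/177) × 5ⁿ ≥ 99, i.e. 5ⁿ ≥ 17523/23.
5⁴ = 625 falls short of 17523/23 but 5⁵ = 3125 reaches it, so n = 5.

5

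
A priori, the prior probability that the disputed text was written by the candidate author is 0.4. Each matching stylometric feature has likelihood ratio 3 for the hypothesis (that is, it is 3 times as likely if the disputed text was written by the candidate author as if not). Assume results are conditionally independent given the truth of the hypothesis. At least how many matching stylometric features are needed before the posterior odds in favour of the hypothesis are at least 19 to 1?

Prior odds: 0.4 ÷ 0.6 = 2/3.
Likelihood ratio per matching stylometric feature = 3.
Target odds = 19.
Require 3ⁿ ≥ 19 ÷ (2/3) = 28.5.
3³ = 27 falls short of 28.5 but 3⁴ = 81 reaches it, so n = 4.

4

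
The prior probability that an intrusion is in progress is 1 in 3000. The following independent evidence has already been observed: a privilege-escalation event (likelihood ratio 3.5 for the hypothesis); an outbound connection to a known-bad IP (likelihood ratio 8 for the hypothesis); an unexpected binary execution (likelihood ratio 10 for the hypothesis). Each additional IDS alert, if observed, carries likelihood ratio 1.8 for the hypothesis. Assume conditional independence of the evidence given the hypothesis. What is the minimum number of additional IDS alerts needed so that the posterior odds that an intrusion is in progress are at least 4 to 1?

Prior odds = (1/3000)/(2999/3000) = 1/2999.
Combined Bayes factor of the evidence already in hand = 3.5 × 8 × 10 = 280.
Odds after that evidence = (1/2999) × 280 = 280/2999.
Target odds = 4.
Need 1.8ⁿ ≥ 4 ÷ (280/2999) = 2999/70.
1.8⁶ = 531441/15625 falls short of 2999/70 but 1.8⁷ = 4782969/78125 reaches it, so n = 7.

7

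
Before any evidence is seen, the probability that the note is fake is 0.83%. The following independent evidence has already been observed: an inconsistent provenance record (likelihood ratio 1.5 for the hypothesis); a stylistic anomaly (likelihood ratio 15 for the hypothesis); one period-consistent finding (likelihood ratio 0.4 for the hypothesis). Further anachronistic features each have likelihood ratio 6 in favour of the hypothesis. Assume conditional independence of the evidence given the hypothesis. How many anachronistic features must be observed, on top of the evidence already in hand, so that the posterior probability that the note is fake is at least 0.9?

Prior odds = 0.0083/0.9917 = 83/9917.
Combined Bayes factor of the evidence already in hand = 1.5 × 15 × 0.4 = 9.
Odds after that evidence = (83/9917) × 9 = 747/9917.
Target odds = 0.9/0.1 = 9.
Need 6ⁿ ≥ 9 ÷ (747/9917) = 9917/83.
6² = 36 falls short of 9917/83 but 6³ = 216 reaches it, so n = 3.

3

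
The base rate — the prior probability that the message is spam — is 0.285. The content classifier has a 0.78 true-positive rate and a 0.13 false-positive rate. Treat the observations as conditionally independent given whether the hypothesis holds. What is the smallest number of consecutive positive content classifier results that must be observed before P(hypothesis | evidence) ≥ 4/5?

2

Prior odds = 0.285/0.715 = 57/143.
Likelihood ratio of a positive result = 0.78/0.13 = 6.
Target posterior odds = 0.8/0.2 = 4.
Need (57/143) × 6ⁿ ≥ 4, i.e. 6ⁿ ≥ 572/57.
6¹ = 6 falls short of 572/57 but 6² = 36 reaches it, so n = 2.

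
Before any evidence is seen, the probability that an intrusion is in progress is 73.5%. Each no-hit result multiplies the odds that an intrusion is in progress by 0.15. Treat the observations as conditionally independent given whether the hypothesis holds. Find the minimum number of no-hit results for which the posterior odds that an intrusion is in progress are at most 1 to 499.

Prior odds = 0.735/0.265 = 147/53.
Likelihood ratio per no-hit result = 0.15.
Target odds = 1/499.
Require 0.15ⁿ ≤ 1/499 ÷ (147/53) = 53/73353.
0.15³ = 0.003375 is still above 53/73353 but 0.15⁴ = 81/160000 is at or below it, so n = 4.

4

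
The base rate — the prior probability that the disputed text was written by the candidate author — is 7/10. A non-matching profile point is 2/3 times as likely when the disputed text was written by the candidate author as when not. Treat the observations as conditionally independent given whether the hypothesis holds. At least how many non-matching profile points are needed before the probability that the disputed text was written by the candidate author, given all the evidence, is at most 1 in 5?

6

Prior odds: 0.7 ÷ 0.3 = 7/3.
Likelihood ratio per non-matching profile point = 2/3.
Target odds: 0.2 ÷ 0.8 = 0.25.
Need (7/3) × (2/3)ⁿ ≤ 0.25, i.e. (2/3)ⁿ ≤ 3/28.
(2/3)⁵ = 32/243 is still above 3/28 but (2/3)⁶ = 64/729 is at or below it, so n = 6.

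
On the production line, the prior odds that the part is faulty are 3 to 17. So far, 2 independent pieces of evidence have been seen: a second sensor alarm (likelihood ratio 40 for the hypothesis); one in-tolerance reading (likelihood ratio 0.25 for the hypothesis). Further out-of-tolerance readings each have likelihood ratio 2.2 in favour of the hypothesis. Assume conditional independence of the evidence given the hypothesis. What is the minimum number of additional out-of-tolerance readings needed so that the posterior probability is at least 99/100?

6

Prior odds = 3/17.
Combined Bayes factor of the evidence already in hand = 40 × 0.25 = 10.
Odds after that evidence = (3/17) × 10 = 30/17.
Target odds = 0.99/0.01 = 99.
Need 2.2ⁿ ≥ 99 ÷ (30/17) = 56.1.
2.2⁵ = 51.53632 falls short of 56.1 but 2.2⁶ = 1771561/15625 reaches it, so n = 6.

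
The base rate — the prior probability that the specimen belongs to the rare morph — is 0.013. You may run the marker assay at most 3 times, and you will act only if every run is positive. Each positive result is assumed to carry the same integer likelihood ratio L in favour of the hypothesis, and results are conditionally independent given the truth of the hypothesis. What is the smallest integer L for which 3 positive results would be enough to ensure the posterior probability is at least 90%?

9

Prior odds = 0.013/0.987 = 13/987.
Target odds = 0.9/0.1 = 9.
Need L³ ≥ 9 ÷ (13/987) = 8883/13.
8³ = 512 < 8883/13 ≤ 729 = 9³, so L = 9.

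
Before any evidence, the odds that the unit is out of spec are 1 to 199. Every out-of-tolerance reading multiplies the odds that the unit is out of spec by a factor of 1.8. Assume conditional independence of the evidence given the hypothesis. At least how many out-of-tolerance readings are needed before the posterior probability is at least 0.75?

11

Prior odds = 1/199.
Likelihood ratio per out-of-tolerance reading = 1.8.
Target odds: 0.75 ÷ 0.25 = 3.
Require 1.8ⁿ ≥ 3 ÷ (1/199) = 597.
1.8¹⁰ ≈357.047 falls short of 597 but 1.8¹¹ ≈642.684 reaches it, so n = 11.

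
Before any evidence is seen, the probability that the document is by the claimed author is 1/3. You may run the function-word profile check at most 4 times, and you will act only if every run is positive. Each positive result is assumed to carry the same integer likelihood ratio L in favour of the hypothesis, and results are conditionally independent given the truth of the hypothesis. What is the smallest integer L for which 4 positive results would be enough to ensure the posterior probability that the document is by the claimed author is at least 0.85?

Prior odds = (1/3)/(2/3) = 0.5.
Target odds = 0.85/0.15 = 17/3.
Need L⁴ ≥ 17/3 ÷ 0.5 = 34/3.
1⁴ = 1 < 34/3 ≤ 16 = 2⁴, so L = 2.

2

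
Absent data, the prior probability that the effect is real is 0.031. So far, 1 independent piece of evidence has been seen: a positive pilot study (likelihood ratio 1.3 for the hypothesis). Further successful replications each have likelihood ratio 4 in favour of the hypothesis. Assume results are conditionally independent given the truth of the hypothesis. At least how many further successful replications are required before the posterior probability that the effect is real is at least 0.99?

6

Prior odds = 0.031/0.969 = 31/969.
Bayes factor of the evidence already in hand = 1.3.
Odds after that evidence = (31/969) × 1.3 = 403/9690.
Target odds = 0.99/0.01 = 99.
Need 4ⁿ ≥ 99 ÷ (403/9690) = 959310/403.
4⁵ = 1024 falls short of 959310/403 but 4⁶ = 4096 reaches it, so n = 6.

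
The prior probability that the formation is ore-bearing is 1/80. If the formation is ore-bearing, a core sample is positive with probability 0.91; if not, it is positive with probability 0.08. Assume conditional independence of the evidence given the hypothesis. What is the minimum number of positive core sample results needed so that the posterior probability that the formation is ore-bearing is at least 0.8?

Prior odds = 0.0125/0.9875 = 1/79.
Likelihood ratio of a positive = 0.91/0.08 = 11.375.
Target posterior odds = 0.8/0.2 = 4.
Need (1/79) × 11.375ⁿ ≥ 4, i.e. 11.375ⁿ ≥ 316.
11.375² = 129.390625 falls short of 316 but 11.375³ = 753571/512 reaches it, so n = 3.

3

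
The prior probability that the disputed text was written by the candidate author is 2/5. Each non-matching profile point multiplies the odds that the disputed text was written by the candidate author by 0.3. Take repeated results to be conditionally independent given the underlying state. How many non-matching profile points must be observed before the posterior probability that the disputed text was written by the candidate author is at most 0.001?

Prior odds: 0.4 ÷ 0.6 = 2/3.
Likelihood ratio per non-matching profile point = 0.3.
Target posterior odds = 0.001/0.999 = 1/999.
Need (2/3) × 0.3ⁿ ≤ 1/999, i.e. 0.3ⁿ ≤ 1/666.
0.3⁵ = 243/100000 is still above 1/666 but 0.3⁶ = 729/1000000 is at or below it, so n = 6.

6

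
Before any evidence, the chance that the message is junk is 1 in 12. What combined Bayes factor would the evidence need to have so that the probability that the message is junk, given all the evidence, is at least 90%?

99

Prior odds = (1/12)/(11/12) = 1/11.
Target odds = 0.9/0.1 = 9.
Required Bayes factor = 9 ÷ (1/11) = 99.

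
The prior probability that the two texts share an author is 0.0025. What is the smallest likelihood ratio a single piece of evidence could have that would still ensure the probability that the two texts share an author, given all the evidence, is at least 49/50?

Prior odds = 0.0025/0.9975 = 1/399.
Target odds = 0.98/0.02 = 49.
Required Bayes factor = 49 ÷ (1/399) = 19551.

19551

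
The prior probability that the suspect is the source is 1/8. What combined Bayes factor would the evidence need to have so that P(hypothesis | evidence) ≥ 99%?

Prior odds = 0.125/0.875 = 1/7.
Target odds = 0.99/0.01 = 99.
Required Bayes factor = 99 ÷ (1/7) = 693.

693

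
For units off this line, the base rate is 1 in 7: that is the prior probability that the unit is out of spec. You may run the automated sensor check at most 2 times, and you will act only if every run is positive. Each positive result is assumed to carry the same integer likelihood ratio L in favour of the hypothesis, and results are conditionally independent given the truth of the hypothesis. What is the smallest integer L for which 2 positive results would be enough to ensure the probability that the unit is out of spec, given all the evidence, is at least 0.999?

Prior odds = (1/7)/(6/7) = 1/6.
Target odds = 0.999/0.001 = 999.
Need L² ≥ 999 ÷ (1/6) = 5994.
77² = 5929 < 5994 ≤ 6084 = 78², so L = 78.

78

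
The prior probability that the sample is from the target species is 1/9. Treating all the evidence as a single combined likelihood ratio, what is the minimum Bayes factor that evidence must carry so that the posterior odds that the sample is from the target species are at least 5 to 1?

Prior odds = (1/9)/(8/9) = 0.125.
Target odds = 5.
Required Bayes factor = 5 ÷ 0.125 = 40.

40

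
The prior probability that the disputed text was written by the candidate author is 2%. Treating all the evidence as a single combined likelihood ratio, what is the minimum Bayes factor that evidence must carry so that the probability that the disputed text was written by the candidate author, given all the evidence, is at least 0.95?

Prior odds = 0.02/0.98 = 1/49.
Target odds = 0.95/0.05 = 19.
Required Bayes factor = 19 ÷ (1/49) = 931.

931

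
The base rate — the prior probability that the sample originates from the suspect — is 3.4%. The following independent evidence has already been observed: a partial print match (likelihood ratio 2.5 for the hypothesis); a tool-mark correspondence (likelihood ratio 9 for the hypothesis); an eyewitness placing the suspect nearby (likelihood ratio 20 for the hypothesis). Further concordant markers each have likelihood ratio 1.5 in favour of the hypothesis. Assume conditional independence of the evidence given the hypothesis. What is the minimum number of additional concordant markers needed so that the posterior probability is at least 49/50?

Prior odds = 0.034/0.966 = 17/483.
Combined Bayes factor of the evidence already in hand = 2.5 × 9 × 20 = 450.
Odds after that evidence = (17/483) × 450 = 2550/161.
Target odds = 0.98/0.02 = 49.
Need 1.5ⁿ ≥ 49 ÷ (2550/161) = 7889/2550.
1.5² = 2.25 falls short of 7889/2550 but 1.5³ = 3.375 reaches it, so n = 3.

3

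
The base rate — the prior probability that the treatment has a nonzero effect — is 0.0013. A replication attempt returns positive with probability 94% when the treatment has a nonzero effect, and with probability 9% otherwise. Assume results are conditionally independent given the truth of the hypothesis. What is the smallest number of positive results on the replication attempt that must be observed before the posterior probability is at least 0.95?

5

Prior odds = 0.0013/0.9987 = 13/9987.
Likelihood ratio of a positive result = 0.94/0.09 = 94/9.
Target posterior odds = 0.95/0.05 = 19.
Require (94/9)ⁿ ≥ 19 ÷ (13/9987) = 189753/13.
(94/9)⁴ = 78074896/6561 falls short of 189753/13 but (94/9)⁵ ≈124287 reaches it, so n = 5.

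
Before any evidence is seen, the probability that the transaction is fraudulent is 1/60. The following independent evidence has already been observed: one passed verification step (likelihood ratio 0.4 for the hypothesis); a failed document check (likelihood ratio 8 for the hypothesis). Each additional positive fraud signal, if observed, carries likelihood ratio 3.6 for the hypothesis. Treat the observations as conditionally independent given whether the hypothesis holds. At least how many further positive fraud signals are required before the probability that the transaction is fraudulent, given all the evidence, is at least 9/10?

4

Prior odds = (1/60)/(59/60) = 1/59.
Combined Bayes factor of the evidence already in hand = 0.4 × 8 = 3.2.
Odds after that evidence = (1/59) × 3.2 = 16/295.
Target odds = 0.9/0.1 = 9.
Need 3.6ⁿ ≥ 9 ÷ (16/295) = 165.9375.
3.6³ = 46.656 falls short of 165.9375 but 3.6⁴ = 167.9616 reaches it, so n = 4.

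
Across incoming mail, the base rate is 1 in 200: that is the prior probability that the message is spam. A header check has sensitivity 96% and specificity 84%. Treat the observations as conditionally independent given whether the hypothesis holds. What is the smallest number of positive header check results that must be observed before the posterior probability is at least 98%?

6

Prior odds = 0.005/0.995 = 1/199.
False-positive rate = 1 − 0.84 = 0.16; likelihood ratio of a positive = 0.96/0.16 = 6.
Target posterior odds = 0.98/0.02 = 49.
Need (1/199) × 6ⁿ ≥ 49, i.e. 6ⁿ ≥ 9751.
6⁵ = 7776 falls short of 9751 but 6⁶ = 46656 reaches it, so n = 6.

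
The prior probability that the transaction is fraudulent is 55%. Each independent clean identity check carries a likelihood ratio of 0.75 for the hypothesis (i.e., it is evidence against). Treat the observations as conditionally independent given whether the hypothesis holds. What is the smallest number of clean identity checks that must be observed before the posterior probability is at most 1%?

Prior odds = 0.55/0.45 = 11/9.
Likelihood ratio per clean identity check = 0.75.
Target posterior odds = 0.01/0.99 = 1/99.
Require 0.75ⁿ ≤ 1/99 ÷ (11/9) = 1/121.
0.75¹⁶ ≈0.0100226 is still above 1/121 but 0.75¹⁷ ≈0.00751695 is at or below it, so n = 17.

17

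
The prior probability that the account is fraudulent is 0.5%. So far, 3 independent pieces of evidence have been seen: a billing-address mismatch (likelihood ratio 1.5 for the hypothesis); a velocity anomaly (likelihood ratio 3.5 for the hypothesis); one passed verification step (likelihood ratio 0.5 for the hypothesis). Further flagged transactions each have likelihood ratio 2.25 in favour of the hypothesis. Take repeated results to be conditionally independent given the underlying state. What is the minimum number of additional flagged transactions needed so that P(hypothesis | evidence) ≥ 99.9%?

14

Prior odds = 0.005/0.995 = 1/199.
Combined Bayes factor of the evidence already in hand = 1.5 × 3.5 × 0.5 = 2.625.
Odds after that evidence = (1/199) × 2.625 = 21/1592.
Target odds = 0.999/0.001 = 999.
Need 2.25ⁿ ≥ 999 ÷ (21/1592) = 530136/7.
2.25¹³ ≈37876.8 falls short of 530136/7 but 2.25¹⁴ ≈85222.7 reaches it, so n = 14.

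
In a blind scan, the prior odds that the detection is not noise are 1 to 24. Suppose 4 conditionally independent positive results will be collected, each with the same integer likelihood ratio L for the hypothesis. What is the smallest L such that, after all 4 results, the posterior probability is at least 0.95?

Prior odds = 1/24.
Target odds = 0.95/0.05 = 19.
Need L⁴ ≥ 19 ÷ (1/24) = 456.
4⁴ = 256 < 456 ≤ 625 = 5⁴, so L = 5.

5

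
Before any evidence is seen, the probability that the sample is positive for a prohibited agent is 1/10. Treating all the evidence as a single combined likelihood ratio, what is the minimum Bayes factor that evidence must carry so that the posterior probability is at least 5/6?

45

Prior odds = 0.1/0.9 = 1/9.
Target odds = (5/6)/(1/6) = 5.
Required Bayes factor = 5 ÷ (1/9) = 45.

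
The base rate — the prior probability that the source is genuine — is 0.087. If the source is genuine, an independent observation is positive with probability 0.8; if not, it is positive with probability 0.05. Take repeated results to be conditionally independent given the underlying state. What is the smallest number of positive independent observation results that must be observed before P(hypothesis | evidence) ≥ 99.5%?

3

Prior odds: 0.087 ÷ 0.913 = 87/913.
Likelihood ratio of a positive = 0.8/0.05 = 16.
Target posterior odds = 0.995/0.005 = 199.
Require 16ⁿ ≥ 199 ÷ (87/913) = 181687/87.
16² = 256 falls short of 181687/87 but 16³ = 4096 reaches it, so n = 3.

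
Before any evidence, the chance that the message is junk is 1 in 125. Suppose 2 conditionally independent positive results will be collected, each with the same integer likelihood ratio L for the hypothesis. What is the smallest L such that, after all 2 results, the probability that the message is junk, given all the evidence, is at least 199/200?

158

Prior odds = 0.008/0.992 = 1/124.
Target odds = 0.995/0.005 = 199.
Need L² ≥ 199 ÷ (1/124) = 24676.
157² = 24649 < 24676 ≤ 24964 = 158², so L = 158.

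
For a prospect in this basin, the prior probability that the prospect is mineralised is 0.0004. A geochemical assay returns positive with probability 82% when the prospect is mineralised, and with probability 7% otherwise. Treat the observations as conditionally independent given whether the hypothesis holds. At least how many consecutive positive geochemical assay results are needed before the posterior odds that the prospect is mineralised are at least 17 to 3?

Prior odds: 0.0004 ÷ 0.9996 = 1/2499.
Likelihood ratio of a positive result = 0.82/0.07 = 82/7.
Target odds = 17/3.
Require (82/7)ⁿ ≥ 17/3 ÷ (1/2499) = 14161.
(82/7)³ = 551368/343 falls short of 14161 but (82/7)⁴ = 45212176/2401 reaches it, so n = 4.

4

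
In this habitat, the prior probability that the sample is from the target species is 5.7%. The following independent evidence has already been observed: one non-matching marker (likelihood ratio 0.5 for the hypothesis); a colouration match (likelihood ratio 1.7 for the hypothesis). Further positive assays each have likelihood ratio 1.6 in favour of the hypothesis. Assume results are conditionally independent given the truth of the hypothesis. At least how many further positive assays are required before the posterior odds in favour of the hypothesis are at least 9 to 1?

11

Prior odds = 0.057/0.943 = 57/943.
Combined Bayes factor of the evidence already in hand = 0.5 × 1.7 = 0.85.
Odds after that evidence = (57/943) × 0.85 = 969/18860.
Target odds = 9.
Need 1.6ⁿ ≥ 9 ÷ (969/18860) = 56580/323.
1.6¹⁰ ≈109.951 falls short of 56580/323 but 1.6¹¹ ≈175.922 reaches it, so n = 11.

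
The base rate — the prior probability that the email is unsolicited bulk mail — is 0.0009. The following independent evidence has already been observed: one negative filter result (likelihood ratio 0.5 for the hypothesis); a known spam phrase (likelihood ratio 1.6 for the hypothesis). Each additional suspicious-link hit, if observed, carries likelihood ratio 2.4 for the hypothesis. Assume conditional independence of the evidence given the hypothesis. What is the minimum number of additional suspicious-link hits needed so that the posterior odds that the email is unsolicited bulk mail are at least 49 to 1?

13

Prior odds = 0.0009/0.9991 = 9/9991.
Combined Bayes factor of the evidence already in hand = 0.5 × 1.6 = 0.8.
Odds after that evidence = (9/9991) × 0.8 = 36/49955.
Target odds = 49.
Need 2.4ⁿ ≥ 49 ÷ (36/49955) = 2447795/36.
2.4¹² ≈36520.3 falls short of 2447795/36 but 2.4¹³ ≈87648.8 reaches it, so n = 13.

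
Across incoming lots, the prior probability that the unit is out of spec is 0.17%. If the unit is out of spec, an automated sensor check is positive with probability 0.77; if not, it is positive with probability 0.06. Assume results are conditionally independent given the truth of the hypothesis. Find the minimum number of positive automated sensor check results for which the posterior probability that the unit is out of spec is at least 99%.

Prior odds: 0.0017 ÷ 0.9983 = 17/9983.
Likelihood ratio of a positive = 0.77/0.06 = 77/6.
Target odds: 0.99 ÷ 0.01 = 99.
Need (17/9983) × (77/6)ⁿ ≥ 99, i.e. (77/6)ⁿ ≥ 988317/17.
(77/6)⁴ = 35153041/1296 falls short of 988317/17 but (77/6)⁵ ≈348095 reaches it, so n = 5.

5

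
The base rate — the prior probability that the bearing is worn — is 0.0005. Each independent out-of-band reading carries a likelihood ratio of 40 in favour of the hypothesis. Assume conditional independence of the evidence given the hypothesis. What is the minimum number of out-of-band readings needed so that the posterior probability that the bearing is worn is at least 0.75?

Prior odds: 0.0005 ÷ 0.9995 = 1/1999.
Likelihood ratio per out-of-band reading = 40.
Target odds: 0.75 ÷ 0.25 = 3.
Require 40ⁿ ≥ 3 ÷ (1/1999) = 5997.
40² = 1600 falls short of 5997 but 40³ = 64000 reaches it, so n = 3.

3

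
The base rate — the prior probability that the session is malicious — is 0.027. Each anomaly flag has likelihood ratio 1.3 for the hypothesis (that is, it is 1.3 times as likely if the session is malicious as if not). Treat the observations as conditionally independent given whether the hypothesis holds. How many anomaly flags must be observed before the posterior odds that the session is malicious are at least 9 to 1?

23

Prior odds: 0.027 ÷ 0.973 = 27/973.
Likelihood ratio per anomaly flag = 1.3.
Target odds = 9.
Need (27/973) × 1.3ⁿ ≥ 9, i.e. 1.3ⁿ ≥ 973/3.
1.3²² ≈321.184 falls short of 973/3 but 1.3²³ ≈417.539 reaches it, so n = 23.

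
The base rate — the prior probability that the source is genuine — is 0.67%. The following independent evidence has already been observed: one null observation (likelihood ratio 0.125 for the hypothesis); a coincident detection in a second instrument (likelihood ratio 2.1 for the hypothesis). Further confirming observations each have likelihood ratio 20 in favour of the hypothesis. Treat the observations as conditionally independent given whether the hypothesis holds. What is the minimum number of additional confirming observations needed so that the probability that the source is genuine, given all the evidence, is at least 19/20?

Prior odds = 0.0067/0.9933 = 67/9933.
Combined Bayes factor of the evidence already in hand = 0.125 × 2.1 = 0.2625.
Odds after that evidence = (67/9933) × 0.2625 = 67/37840.
Target odds = 0.95/0.05 = 19.
Need 20ⁿ ≥ 19 ÷ (67/37840) = 718960/67.
20³ = 8000 falls short of 718960/67 but 20⁴ = 160000 reaches it, so n = 4.

4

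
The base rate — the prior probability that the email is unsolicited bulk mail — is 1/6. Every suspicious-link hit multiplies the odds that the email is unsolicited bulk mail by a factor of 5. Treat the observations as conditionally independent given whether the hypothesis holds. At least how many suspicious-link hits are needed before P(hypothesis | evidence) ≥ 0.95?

Prior odds: (1/6) ÷ (5/6) = 0.2.
Likelihood ratio per suspicious-link hit = 5.
Target posterior odds = 0.95/0.05 = 19.
Need 0.2 × 5ⁿ ≥ 19, i.e. 5ⁿ ≥ 95.
5² = 25 falls short of 95 but 5³ = 125 reaches it, so n = 3.

3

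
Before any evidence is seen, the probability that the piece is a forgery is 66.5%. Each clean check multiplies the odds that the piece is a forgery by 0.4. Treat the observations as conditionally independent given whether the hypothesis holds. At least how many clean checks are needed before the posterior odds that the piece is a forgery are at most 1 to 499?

Prior odds = 0.665/0.335 = 133/67.
Likelihood ratio per clean check = 0.4.
Target odds = 1/499.
Need (133/67) × 0.4ⁿ ≤ 1/499, i.e. 0.4ⁿ ≤ 67/66367.
0.4⁷ = 128/78125 is still above 67/66367 but 0.4⁸ = 256/390625 is at or below it, so n = 8.

8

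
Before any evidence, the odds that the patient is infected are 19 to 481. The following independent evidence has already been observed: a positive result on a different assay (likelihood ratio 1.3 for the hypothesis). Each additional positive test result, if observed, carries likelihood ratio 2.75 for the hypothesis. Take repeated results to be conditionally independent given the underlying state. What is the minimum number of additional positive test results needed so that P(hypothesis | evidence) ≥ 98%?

Prior odds = 19/481.
Bayes factor of the evidence already in hand = 1.3.
Odds after that evidence = (19/481) × 1.3 = 19/370.
Target odds = 0.98/0.02 = 49.
Need 2.75ⁿ ≥ 49 ÷ (19/370) = 18130/19.
2.75⁶ = 1771561/4096 falls short of 18130/19 but 2.75⁷ = 19487171/16384 reaches it, so n = 7.

7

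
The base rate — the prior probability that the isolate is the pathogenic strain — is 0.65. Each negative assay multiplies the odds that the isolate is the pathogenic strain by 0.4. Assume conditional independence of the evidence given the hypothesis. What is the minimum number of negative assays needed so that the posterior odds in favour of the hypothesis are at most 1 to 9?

4

Prior odds = 0.65/0.35 = 13/7.
Likelihood ratio per negative assay = 0.4.
Target odds = 1/9.
Need (13/7) × 0.4ⁿ ≤ 1/9, i.e. 0.4ⁿ ≤ 7/117.
0.4³ = 0.064 is still above 7/117 but 0.4⁴ = 0.0256 is at or below it, so n = 4.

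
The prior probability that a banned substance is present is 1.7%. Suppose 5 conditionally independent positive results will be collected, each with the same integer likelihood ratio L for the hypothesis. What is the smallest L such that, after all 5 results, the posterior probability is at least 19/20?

Prior odds = 0.017/0.983 = 17/983.
Target odds = 0.95/0.05 = 19.
Need L⁵ ≥ 19 ÷ (17/983) = 18677/17.
4⁵ = 1024 < 18677/17 ≤ 3125 = 5⁵, so L = 5.

5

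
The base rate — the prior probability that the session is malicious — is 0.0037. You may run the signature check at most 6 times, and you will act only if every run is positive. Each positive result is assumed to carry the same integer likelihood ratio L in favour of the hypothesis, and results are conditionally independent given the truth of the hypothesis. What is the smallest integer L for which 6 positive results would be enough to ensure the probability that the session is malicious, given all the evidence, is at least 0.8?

Prior odds = 0.0037/0.9963 = 37/9963.
Target odds = 0.8/0.2 = 4.
Need L⁶ ≥ 4 ÷ (37/9963) = 39852/37.
3⁶ = 729 < 39852/37 ≤ 4096 = 4⁶, so L = 4.

4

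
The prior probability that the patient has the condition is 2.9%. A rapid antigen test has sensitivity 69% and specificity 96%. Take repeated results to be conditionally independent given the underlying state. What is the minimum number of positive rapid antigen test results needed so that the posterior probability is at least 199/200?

4

Prior odds: 0.029 ÷ 0.971 = 29/971.
False-positive rate = 1 − 0.96 = 0.04; likelihood ratio of a positive = 0.69/0.04 = 17.25.
Target odds: 0.995 ÷ 0.005 = 199.
Require 17.25ⁿ ≥ 199 ÷ (29/971) = 193229/29.
17.25³ = 5132.953125 falls short of 193229/29 but 17.25⁴ = 22667121/256 reaches it, so n = 4.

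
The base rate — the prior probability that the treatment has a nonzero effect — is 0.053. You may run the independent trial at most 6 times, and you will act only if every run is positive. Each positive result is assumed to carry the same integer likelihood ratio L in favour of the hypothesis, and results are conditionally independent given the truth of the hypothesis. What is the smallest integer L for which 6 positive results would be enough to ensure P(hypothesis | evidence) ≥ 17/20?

3

Prior odds = 0.053/0.947 = 53/947.
Target odds = 0.85/0.15 = 17/3.
Need L⁶ ≥ 17/3 ÷ (53/947) = 16099/159.
2⁶ = 64 < 16099/159 ≤ 729 = 3⁶, so L = 3.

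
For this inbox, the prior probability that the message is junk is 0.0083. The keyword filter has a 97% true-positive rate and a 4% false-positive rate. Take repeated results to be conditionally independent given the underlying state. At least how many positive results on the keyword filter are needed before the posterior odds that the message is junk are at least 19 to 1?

Prior odds = 0.0083/0.9917 = 83/9917.
Likelihood ratio of a positive result = 0.97/0.04 = 24.25.
Target odds = 19.
Need (83/9917) × 24.25ⁿ ≥ 19, i.e. 24.25ⁿ ≥ 188423/83.
24.25² = 588.0625 falls short of 188423/83 but 24.25³ = 912673/64 reaches it, so n = 3.

3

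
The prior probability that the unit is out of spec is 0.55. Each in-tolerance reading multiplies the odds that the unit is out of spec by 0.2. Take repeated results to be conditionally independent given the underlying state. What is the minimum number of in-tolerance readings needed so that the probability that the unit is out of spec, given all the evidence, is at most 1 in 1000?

5

Prior odds = 0.55/0.45 = 11/9.
Likelihood ratio per in-tolerance reading = 0.2.
Target posterior odds = 0.001/0.999 = 1/999.
Need (11/9) × 0.2ⁿ ≤ 1/999, i.e. 0.2ⁿ ≤ 1/1221.
0.2⁴ = 0.0016 is still above 1/1221 but 0.2⁵ = 0.00032 is at or below it, so n = 5.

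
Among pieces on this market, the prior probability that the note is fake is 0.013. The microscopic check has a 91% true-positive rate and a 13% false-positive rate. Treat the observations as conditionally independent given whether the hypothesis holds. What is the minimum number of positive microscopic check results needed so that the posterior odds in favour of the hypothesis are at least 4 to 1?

3

Prior odds: 0.013 ÷ 0.987 = 13/987.
Likelihood ratio of a positive result = 0.91/0.13 = 7.
Target odds = 4.
Require 7ⁿ ≥ 4 ÷ (13/987) = 3948/13.
7² = 49 falls short of 3948/13 but 7³ = 343 reaches it, so n = 3.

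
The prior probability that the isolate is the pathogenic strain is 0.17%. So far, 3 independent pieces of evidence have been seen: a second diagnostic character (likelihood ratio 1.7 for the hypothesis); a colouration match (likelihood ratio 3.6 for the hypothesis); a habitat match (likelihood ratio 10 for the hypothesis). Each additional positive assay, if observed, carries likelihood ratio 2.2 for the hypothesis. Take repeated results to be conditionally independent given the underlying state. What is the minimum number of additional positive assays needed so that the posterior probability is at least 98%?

Prior odds = 0.0017/0.9983 = 17/9983.
Combined Bayes factor of the evidence already in hand = 1.7 × 3.6 × 10 = 61.2.
Odds after that evidence = (17/9983) × 61.2 = 5202/49915.
Target odds = 0.98/0.02 = 49.
Need 2.2ⁿ ≥ 49 ÷ (5202/49915) = 2445835/5202.
2.2⁷ = 19487171/78125 falls short of 2445835/5202 but 2.2⁸ = 214358881/390625 reaches it, so n = 8.

8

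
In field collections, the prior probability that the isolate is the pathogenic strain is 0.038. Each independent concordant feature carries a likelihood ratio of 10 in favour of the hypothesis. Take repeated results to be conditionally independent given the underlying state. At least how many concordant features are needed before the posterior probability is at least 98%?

Prior odds = 0.038/0.962 = 19/481.
Likelihood ratio per concordant feature = 10.
Target odds: 0.98 ÷ 0.02 = 49.
Require 10ⁿ ≥ 49 ÷ (19/481) = 23569/19.
10³ = 1000 falls short of 23569/19 but 10⁴ = 10000 reaches it, so n = 4.

4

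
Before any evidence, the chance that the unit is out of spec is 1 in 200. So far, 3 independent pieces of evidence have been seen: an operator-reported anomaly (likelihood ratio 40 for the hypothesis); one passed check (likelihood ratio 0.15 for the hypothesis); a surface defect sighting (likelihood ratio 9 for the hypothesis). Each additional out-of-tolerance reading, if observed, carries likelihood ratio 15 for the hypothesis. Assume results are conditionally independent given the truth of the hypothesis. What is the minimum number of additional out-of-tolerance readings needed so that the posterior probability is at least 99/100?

Prior odds = 0.005/0.995 = 1/199.
Combined Bayes factor of the evidence already in hand = 40 × 0.15 × 9 = 54.
Odds after that evidence = (1/199) × 54 = 54/199.
Target odds = 0.99/0.01 = 99.
Need 15ⁿ ≥ 99 ÷ (54/199) = 2189/6.
15² = 225 falls short of 2189/6 but 15³ = 3375 reaches it, so n = 3.

3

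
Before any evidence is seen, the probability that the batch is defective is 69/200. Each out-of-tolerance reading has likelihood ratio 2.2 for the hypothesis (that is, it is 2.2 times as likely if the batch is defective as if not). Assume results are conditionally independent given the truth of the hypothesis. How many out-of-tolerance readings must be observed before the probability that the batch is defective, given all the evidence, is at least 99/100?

Prior odds = 0.345/0.655 = 69/131.
Likelihood ratio per out-of-tolerance reading = 2.2.
Target posterior odds = 0.99/0.01 = 99.
Require 2.2ⁿ ≥ 99 ÷ (69/131) = 4323/23.
2.2⁶ = 1771561/15625 falls short of 4323/23 but 2.2⁷ = 19487171/78125 reaches it, so n = 7.

7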